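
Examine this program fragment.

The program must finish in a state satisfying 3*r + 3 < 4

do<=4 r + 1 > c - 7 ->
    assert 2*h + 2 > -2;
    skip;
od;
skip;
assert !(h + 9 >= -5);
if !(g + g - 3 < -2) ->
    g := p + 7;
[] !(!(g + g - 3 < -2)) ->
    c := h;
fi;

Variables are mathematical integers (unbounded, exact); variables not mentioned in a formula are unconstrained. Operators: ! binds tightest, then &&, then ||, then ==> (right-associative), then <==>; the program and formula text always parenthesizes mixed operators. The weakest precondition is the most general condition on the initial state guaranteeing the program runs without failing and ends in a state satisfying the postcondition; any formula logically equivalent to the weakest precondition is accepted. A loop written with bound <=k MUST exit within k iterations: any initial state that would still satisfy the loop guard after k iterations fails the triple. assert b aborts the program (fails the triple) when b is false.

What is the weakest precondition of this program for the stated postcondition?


Working backward. After the program, the postcondition 3*r + 3 < 4 must hold; in canonical form it is 3*r < 1.
Then branch requires 3*r < 1; else branch requires 3*r < 1.
Before the if: ((!(2*g < 1)) ==> 3*r < 1) && (2*g < 1 ==> 3*r < 1)
Before assert !(h + 9 >= -5): (!(h >= -14)) && ((!(2*g < 1)) ==> 3*r < 1) && (2*g < 1 ==> 3*r < 1)
Before skip: (!(h >= -14)) && ((!(2*g < 1)) ==> 3*r < 1) && (2*g < 1 ==> 3*r < 1)
Before the loop (bound <=4), unroll the exhaustion recursion (WP_0 = exit-now case; WP_j = one more guarded iteration, up to j = 4):
  WP_0: (!(r > c - 8)) && (!(h >= -14)) && ((!(2*g < 1)) ==> 3*r < 1) && (2*g < 1 ==> 3*r < 1)
  WP_1: (r > c - 8 ==> (2*h > -4 && (!(r > c - 8)) && (!(h >= -14)) && ((!(2*g < 1)) ==> 3*r < 1) && (2*g < 1 ==> 3*r < 1))) && ((!(r > c - 8)) ==> ((!(h >= -14)) && ((!(2*g < 1)) ==> 3*r < 1) && (2*g < 1 ==> 3*r < 1)))
  WP_2: (r > c - 8 ==> (2*h > -4 && (r > c - 8 ==> (2*h > -4 && (!(r > c - 8)) && (!(h >= -14)) && ((!(2*g < 1)) ==> 3*r < 1) && (2*g < 1 ==> 3*r < 1))) && ((!(r > c - 8)) ==> ((!(h >= -14)) && ((!(2*g < 1)) ==> 3*r < 1) && (2*g < 1 ==> 3*r < 1))))) && ((!(r > c - 8)) ==> ((!(h >= -14)) && ((!(2*g < 1)) ==> 3*r < 1) && (2*g < 1 ==> 3*r < 1)))
  WP_3: (r > c - 8 ==> (2*h > -4 && (r > c - 8 ==> (2*h > -4 && (r > c - 8 ==> (2*h > -4 && (!(r > c - 8)) && (!(h >= -14)) && ((!(2*g < 1)) ==> 3*r < 1) && (2*g < 1 ==> 3*r < 1))) && ((!(r > c - 8)) ==> ((!(h >= -14)) && ((!(2*g < 1)) ==> 3*r < 1) && (2*g < 1 ==> 3*r < 1))))) && ((!(r > c - 8)) ==> ((!(h >= -14)) && ((!(2*g < 1)) ==> 3*r < 1) && (2*g < 1 ==> 3*r < 1))))) && ((!(r > c - 8)) ==> ((!(h >= -14)) && ((!(2*g < 1)) ==> 3*r < 1) && (2*g < 1 ==> 3*r < 1)))
  WP_4: (r > c - 8 ==> (2*h > -4 && (r > c - 8 ==> (2*h > -4 && (r > c - 8 ==> (2*h > -4 && (r > c - 8 ==> (2*h > -4 && (!(r > c - 8)) && (!(h >= -14)) && ((!(2*g < 1)) ==> 3*r < 1) && (2*g < 1 ==> 3*r < 1))) && ((!(r > c - 8)) ==> ((!(h >= -14)) && ((!(2*g < 1)) ==> 3*r < 1) && (2*g < 1 ==> 3*r < 1))))) && ((!(r > c - 8)) ==> ((!(h >= -14)) && ((!(2*g < 1)) ==> 3*r < 1) && (2*g < 1 ==> 3*r < 1))))) && ((!(r > c - 8)) ==> ((!(h >= -14)) && ((!(2*g < 1)) ==> 3*r < 1) && (2*g < 1 ==> 3*r < 1))))) && ((!(r > c - 8)) ==> ((!(h >= -14)) && ((!(2*g < 1)) ==> 3*r < 1) && (2*g < 1 ==> 3*r < 1)))
So before the loop: (r > c - 8 ==> (2*h > -4 && (r > c - 8 ==> (2*h > -4 && (r > c - 8 ==> (2*h > -4 && (r > c - 8 ==> (2*h > -4 && (!(r > c - 8)) && (!(h >= -14)) && ((!(2*g < 1)) ==> 3*r < 1) && (2*g < 1 ==> 3*r < 1))) && ((!(r > c - 8)) ==> ((!(h >= -14)) && ((!(2*g < 1)) ==> 3*r < 1) && (2*g < 1 ==> 3*r < 1))))) && ((!(r > c - 8)) ==> ((!(h >= -14)) && ((!(2*g < 1)) ==> 3*r < 1) && (2*g < 1 ==> 3*r < 1))))) && ((!(r > c - 8)) ==> ((!(h >= -14)) && ((!(2*g < 1)) ==> 3*r < 1) && (2*g < 1 ==> 3*r < 1))))) && ((!(r > c - 8)) ==> ((!(h >= -14)) && ((!(2*g < 1)) ==> 3*r < 1) && (2*g < 1 ==> 3*r < 1)))
Answer: WP = (r > c - 8 ==> (2*h > -4 && (r > c - 8 ==> (2*h > -4 && (r > c - 8 ==> (2*h > -4 && (r > c - 8 ==> (2*h > -4 && (!(r > c - 8)) && (!(h >= -14)) && ((!(2*g < 1)) ==> 3*r < 1) && (2*g < 1 ==> 3*r < 1))) && ((!(r > c - 8)) ==> ((!(h >= -14)) && ((!(2*g < 1)) ==> 3*r < 1) && (2*g < 1 ==> 3*r < 1))))) && ((!(r > c - 8)) ==> ((!(h >= -14)) && ((!(2*g < 1)) ==> 3*r < 1) && (2*g < 1 ==> 3*r < 1))))) && ((!(r > c - 8)) ==> ((!(h >= -14)) && ((!(2*g < 1)) ==> 3*r < 1) && (2*g < 1 ==> 3*r < 1))))) && ((!(r > c - 8)) ==> ((!(h >= -14)) && ((!(2*g < 1)) ==> 3*r < 1) && (2*g < 1 ==> 3*r < 1)))


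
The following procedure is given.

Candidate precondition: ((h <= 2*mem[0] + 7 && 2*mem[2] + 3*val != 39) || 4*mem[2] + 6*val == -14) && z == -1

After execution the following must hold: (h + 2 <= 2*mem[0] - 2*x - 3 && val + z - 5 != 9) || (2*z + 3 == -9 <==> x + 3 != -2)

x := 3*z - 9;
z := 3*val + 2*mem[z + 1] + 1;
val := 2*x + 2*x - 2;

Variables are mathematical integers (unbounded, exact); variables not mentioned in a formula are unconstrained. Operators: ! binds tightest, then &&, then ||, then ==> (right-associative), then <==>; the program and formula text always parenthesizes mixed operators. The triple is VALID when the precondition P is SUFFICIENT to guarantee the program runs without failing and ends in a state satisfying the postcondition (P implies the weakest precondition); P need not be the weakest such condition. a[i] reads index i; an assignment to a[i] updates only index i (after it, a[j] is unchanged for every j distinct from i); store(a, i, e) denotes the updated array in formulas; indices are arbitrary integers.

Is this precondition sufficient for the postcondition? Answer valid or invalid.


Working backward. After the program, the postcondition (h + 2 <= 2*mem[0] - 2*x - 3 && val + z - 5 != 9) || (2*z + 3 == -9 <==> x + 3 != -2) must hold; in canonical form it is (h + 2*x <= 2*mem[0] - 5 && val + z != 14) || (2*z == -12 <==> x != -5).
Before val := 2*x + 2*x - 2: (h + 2*x <= 2*mem[0] - 5 && 4*x + z != 16) || (2*z == -12 <==> x != -5)
Before z := 3*val + 2*mem[z + 1] + 1: (h + 2*x <= 2*mem[0] - 5 && 2*mem[z + 1] + 3*val + 4*x != 15) || (4*mem[z + 1] + 6*val == -14 <==> x != -5)
Before x := 3*z - 9: (h + 6*z <= 2*mem[0] + 13 && 2*mem[z + 1] + 3*val + 12*z != 51) || (4*mem[z + 1] + 6*val == -14 <==> 3*z != 4)
The weakest precondition is (h + 6*z <= 2*mem[0] + 13 && 2*mem[z + 1] + 3*val + 12*z != 51) || (4*mem[z + 1] + 6*val == -14 <==> 3*z != 4).
Check whether ((h <= 2*mem[0] + 7 && 2*mem[2] + 3*val != 39) || 4*mem[2] + 6*val == -14) && z == -1 implies it.
Countermodel: at the initial state h = 70784, mem = {[0] = 35382, [2] = 35383, elsewhere 35382}, val = -23591, z = -1, the precondition holds but the weakest precondition fails.
Answer: invalid


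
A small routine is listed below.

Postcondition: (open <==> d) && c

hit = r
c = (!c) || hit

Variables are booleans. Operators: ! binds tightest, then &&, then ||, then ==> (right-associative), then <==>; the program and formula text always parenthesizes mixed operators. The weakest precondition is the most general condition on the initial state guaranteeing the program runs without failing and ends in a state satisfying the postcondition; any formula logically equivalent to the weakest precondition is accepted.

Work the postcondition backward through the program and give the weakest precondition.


Working backward. After the program, (open <==> d) && c must hold.
Before c := (!c) || hit: (open <==> d) && ((!c) || hit)
Before hit := r: (open <==> d) && ((!c) || r)
Answer: WP = (open <==> d) && ((!c) || r)


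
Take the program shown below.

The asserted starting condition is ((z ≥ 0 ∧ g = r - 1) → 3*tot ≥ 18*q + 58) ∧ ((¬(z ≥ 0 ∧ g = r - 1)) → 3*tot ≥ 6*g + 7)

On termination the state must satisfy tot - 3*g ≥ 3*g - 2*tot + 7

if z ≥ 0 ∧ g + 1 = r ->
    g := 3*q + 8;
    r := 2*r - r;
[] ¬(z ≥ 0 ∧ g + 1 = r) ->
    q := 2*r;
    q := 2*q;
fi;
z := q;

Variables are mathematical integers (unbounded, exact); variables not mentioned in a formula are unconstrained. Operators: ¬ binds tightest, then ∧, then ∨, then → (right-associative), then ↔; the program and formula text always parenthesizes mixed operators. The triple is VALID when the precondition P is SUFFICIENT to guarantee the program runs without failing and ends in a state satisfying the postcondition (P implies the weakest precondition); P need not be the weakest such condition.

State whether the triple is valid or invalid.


Working backward. After the program, the postcondition tot - 3*g ≥ 3*g - 2*tot + 7 must hold; in canonical form it is 3*tot ≥ 6*g + 7.
Before z := q: 3*tot ≥ 6*g + 7
Then branch requires 3*tot ≥ 18*q + 55; else branch requires 3*tot ≥ 6*g + 7.
Before the if: ((z ≥ 0 ∧ g = r - 1) → 3*tot ≥ 18*q + 55) ∧ ((¬(z ≥ 0 ∧ g = r - 1)) → 3*tot ≥ 6*g + 7)
The weakest precondition is ((z ≥ 0 ∧ g = r - 1) → 3*tot ≥ 18*q + 55) ∧ ((¬(z ≥ 0 ∧ g = r - 1)) → 3*tot ≥ 6*g + 7).
Check whether ((z ≥ 0 ∧ g = r - 1) → 3*tot ≥ 18*q + 58) ∧ ((¬(z ≥ 0 ∧ g = r - 1)) → 3*tot ≥ 6*g + 7) implies it.
Every state satisfying the precondition satisfies the weakest precondition: the implication holds.
Answer: valid


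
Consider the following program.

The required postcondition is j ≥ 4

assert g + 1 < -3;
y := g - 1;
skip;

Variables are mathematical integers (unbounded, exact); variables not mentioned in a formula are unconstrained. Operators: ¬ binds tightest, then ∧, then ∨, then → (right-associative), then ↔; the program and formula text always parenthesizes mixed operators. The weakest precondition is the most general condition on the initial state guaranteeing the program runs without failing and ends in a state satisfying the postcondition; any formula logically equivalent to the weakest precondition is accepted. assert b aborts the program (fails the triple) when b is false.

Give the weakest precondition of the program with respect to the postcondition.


Working backward. After the program, j ≥ 4 must hold.
Before skip: j ≥ 4
Before y := g - 1: j ≥ 4
Before assert g + 1 < -3: g < -4 ∧ j ≥ 4
Answer: WP = g < -4 ∧ j ≥ 4


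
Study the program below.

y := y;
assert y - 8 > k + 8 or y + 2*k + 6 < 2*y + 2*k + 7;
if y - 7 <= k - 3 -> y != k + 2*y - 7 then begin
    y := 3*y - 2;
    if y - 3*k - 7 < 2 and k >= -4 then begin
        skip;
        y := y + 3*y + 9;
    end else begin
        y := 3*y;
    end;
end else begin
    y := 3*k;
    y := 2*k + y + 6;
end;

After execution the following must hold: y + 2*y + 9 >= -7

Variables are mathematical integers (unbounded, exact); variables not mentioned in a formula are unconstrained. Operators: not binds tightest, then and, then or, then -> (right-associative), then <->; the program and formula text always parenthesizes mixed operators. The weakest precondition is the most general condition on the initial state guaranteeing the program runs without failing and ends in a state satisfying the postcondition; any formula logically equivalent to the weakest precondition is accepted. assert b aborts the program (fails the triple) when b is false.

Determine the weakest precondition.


Working backward. After the program, the postcondition y + 2*y + 9 >= -7 must hold; in canonical form it is 3*y >= -16.
Then branch requires ((3*y < 3*k + 11 and k >= -4) -> 36*y >= -19) and ((not (3*y < 3*k + 11 and k >= -4)) -> 27*y >= 2); else branch requires 15*k >= -34.
Before the if: ((y <= k + 4 -> k + y != 7) -> (((3*y < 3*k + 11 and k >= -4) -> 36*y >= -19) and ((not (3*y < 3*k + 11 and k >= -4)) -> 27*y >= 2))) and ((not (y <= k + 4 -> k + y != 7)) -> 15*k >= -34)
Before assert y - 8 > k + 8 or y + 2*k + 6 < 2*y + 2*k + 7: (y > k + 16 or y > -1) and ((y <= k + 4 -> k + y != 7) -> (((3*y < 3*k + 11 and k >= -4) -> 36*y >= -19) and ((not (3*y < 3*k + 11 and k >= -4)) -> 27*y >= 2))) and ((not (y <= k + 4 -> k + y != 7)) -> 15*k >= -34)
Before y := y: (y > k + 16 or y > -1) and ((y <= k + 4 -> k + y != 7) -> (((3*y < 3*k + 11 and k >= -4) -> 36*y >= -19) and ((not (3*y < 3*k + 11 and k >= -4)) -> 27*y >= 2))) and ((not (y <= k + 4 -> k + y != 7)) -> 15*k >= -34)
Answer: WP = (y > k + 16 or y > -1) and ((y <= k + 4 -> k + y != 7) -> (((3*y < 3*k + 11 and k >= -4) -> 36*y >= -19) and ((not (3*y < 3*k + 11 and k >= -4)) -> 27*y >= 2))) and ((not (y <= k + 4 -> k + y != 7)) -> 15*k >= -34)


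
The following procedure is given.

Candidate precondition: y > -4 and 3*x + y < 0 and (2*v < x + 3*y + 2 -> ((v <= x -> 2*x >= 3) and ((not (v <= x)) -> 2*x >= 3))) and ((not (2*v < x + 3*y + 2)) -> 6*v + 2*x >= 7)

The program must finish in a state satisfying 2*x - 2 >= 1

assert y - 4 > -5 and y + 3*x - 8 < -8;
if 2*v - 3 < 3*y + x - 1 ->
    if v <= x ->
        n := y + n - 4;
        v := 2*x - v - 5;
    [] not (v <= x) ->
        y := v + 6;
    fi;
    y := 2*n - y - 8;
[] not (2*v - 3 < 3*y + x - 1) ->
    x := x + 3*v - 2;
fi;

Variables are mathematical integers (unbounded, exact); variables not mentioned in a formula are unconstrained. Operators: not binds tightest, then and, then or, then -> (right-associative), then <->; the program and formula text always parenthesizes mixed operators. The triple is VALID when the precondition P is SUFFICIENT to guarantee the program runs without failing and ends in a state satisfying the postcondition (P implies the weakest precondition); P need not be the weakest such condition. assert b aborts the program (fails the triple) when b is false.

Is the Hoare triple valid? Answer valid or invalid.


Working backward. After the program, the postcondition 2*x - 2 >= 1 must hold; in canonical form it is 2*x >= 3.
Then branch requires (v <= x -> 2*x >= 3) and ((not (v <= x)) -> 2*x >= 3); else branch requires 6*v + 2*x >= 7.
Before the if: (2*v < x + 3*y + 2 -> ((v <= x -> 2*x >= 3) and ((not (v <= x)) -> 2*x >= 3))) and ((not (2*v < x + 3*y + 2)) -> 6*v + 2*x >= 7)
Before assert y - 4 > -5 and y + 3*x - 8 < -8: y > -1 and 3*x + y < 0 and (2*v < x + 3*y + 2 -> ((v <= x -> 2*x >= 3) and ((not (v <= x)) -> 2*x >= 3))) and ((not (2*v < x + 3*y + 2)) -> 6*v + 2*x >= 7)
The weakest precondition is y > -1 and 3*x + y < 0 and (2*v < x + 3*y + 2 -> ((v <= x -> 2*x >= 3) and ((not (v <= x)) -> 2*x >= 3))) and ((not (2*v < x + 3*y + 2)) -> 6*v + 2*x >= 7).
Check whether y > -4 and 3*x + y < 0 and (2*v < x + 3*y + 2 -> ((v <= x -> 2*x >= 3) and ((not (v <= x)) -> 2*x >= 3))) and ((not (2*v < x + 3*y + 2)) -> 6*v + 2*x >= 7) implies it.
Countermodel: at the initial state v = 2, x = -2, y = -1, the precondition holds but the weakest precondition fails.
Answer: invalid


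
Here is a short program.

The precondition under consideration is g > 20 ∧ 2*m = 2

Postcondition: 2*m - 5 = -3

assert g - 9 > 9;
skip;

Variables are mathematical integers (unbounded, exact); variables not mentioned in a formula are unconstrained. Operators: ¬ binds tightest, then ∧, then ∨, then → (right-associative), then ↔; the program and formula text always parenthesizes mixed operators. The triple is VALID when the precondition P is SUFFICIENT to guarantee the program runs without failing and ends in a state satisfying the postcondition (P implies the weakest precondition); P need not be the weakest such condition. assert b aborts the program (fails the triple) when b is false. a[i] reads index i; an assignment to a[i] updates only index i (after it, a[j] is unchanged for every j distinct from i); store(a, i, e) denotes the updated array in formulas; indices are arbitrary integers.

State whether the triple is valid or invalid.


Working backward. After the program, the postcondition 2*m - 5 = -3 must hold; in canonical form it is 2*m = 2.
Before skip: 2*m = 2
Before assert g - 9 > 9: g > 18 ∧ 2*m = 2
The weakest precondition is g > 18 ∧ 2*m = 2.
Check whether g > 20 ∧ 2*m = 2 implies it.
Every state satisfying the precondition satisfies the weakest precondition: the implication holds.
Answer: valid


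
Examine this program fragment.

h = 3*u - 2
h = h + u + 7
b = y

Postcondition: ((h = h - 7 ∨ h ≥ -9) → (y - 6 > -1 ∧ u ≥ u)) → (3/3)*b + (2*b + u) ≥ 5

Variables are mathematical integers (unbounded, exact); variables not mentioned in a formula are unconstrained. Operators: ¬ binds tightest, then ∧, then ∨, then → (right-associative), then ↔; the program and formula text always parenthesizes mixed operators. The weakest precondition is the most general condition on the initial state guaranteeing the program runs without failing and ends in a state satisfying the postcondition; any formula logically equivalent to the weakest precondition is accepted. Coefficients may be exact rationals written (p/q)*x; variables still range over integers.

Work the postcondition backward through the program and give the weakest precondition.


Working backward. After the program, the postcondition ((h = h - 7 ∨ h ≥ -9) → (y - 6 > -1 ∧ u ≥ u)) → (3/3)*b + (2*b + u) ≥ 5 must hold; in canonical form it is (h ≥ -9 → y > 5) → 3*b + u ≥ 5.
Before b := y: (h ≥ -9 → y > 5) → u + 3*y ≥ 5
Before h := h + u + 7: (h + u ≥ -16 → y > 5) → u + 3*y ≥ 5
Before h := 3*u - 2: (4*u ≥ -14 → y > 5) → u + 3*y ≥ 5
Answer: WP = (4*u ≥ -14 → y > 5) → u + 3*y ≥ 5


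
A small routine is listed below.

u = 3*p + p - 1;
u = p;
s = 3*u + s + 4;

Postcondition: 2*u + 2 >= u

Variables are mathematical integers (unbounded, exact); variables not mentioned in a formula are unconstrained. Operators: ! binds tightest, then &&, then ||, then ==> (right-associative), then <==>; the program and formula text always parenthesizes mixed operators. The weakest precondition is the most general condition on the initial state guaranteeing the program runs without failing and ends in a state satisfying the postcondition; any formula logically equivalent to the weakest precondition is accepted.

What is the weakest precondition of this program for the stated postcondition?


Working backward. After the program, the postcondition 2*u + 2 >= u must hold; in canonical form it is u >= -2.
Before s := 3*u + s + 4: u >= -2
Before u := p: p >= -2
Before u := 3*p + p - 1: p >= -2
Answer: WP = p >= -2


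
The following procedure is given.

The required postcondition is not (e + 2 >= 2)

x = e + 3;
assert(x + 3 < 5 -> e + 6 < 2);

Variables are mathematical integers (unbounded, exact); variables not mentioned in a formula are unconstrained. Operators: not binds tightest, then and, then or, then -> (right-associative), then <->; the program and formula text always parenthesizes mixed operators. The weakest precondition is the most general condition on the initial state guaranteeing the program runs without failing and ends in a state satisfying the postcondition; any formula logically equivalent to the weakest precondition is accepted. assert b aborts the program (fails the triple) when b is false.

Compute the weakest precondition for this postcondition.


Working backward. After the program, the postcondition not (e + 2 >= 2) must hold; in canonical form it is not (e >= 0).
Before assert x + 3 < 5 -> e + 6 < 2: (x < 2 -> e < -4) and (not (e >= 0))
Before x := e + 3: (e < -1 -> e < -4) and (not (e >= 0))
Answer: WP = (e < -1 -> e < -4) and (not (e >= 0))


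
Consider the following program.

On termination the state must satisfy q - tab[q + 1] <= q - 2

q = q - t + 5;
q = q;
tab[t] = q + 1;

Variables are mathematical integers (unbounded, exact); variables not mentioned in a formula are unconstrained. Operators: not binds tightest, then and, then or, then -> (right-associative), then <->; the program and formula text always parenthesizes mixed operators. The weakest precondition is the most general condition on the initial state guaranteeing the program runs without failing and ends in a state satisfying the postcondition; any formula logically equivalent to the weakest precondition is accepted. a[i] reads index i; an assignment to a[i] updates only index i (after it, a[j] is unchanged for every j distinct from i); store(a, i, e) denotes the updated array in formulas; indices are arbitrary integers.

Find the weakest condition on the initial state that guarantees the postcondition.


Working backward. After the program, the postcondition q - tab[q + 1] <= q - 2 must hold; in canonical form it is tab[q + 1] >= 2.
Before tab[t] := q + 1: store(tab, t, q + 1)[q + 1] >= 2
Before q := q: store(tab, t, q + 1)[q + 1] >= 2
Before q := q - t + 5: store(tab, t, q - t + 6)[q - t + 6] >= 2
Answer: WP = store(tab, t, q - t + 6)[q - t + 6] >= 2


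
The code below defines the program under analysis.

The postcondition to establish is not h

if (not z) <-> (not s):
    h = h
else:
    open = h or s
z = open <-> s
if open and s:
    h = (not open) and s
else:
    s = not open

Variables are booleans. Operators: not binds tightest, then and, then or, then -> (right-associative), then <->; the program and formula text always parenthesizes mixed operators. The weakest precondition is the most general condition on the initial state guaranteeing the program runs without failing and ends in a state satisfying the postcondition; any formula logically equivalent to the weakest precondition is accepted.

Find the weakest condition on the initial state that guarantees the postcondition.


Working backward. After the program, not h must hold.
Then branch requires not ((not open) and s); else branch requires not h.
Before the if: ((open and s) -> (not ((not open) and s))) and ((not (open and s)) -> (not h))
Before z := open <-> s: ((open and s) -> (not ((not open) and s))) and ((not (open and s)) -> (not h))
Then branch requires ((open and s) -> (not ((not open) and s))) and ((not (open and s)) -> (not h)); else branch requires (((h or s) and s) -> (not ((not (h or s)) and s))) and ((not ((h or s) and s)) -> (not h)).
Before the if: (((not z) <-> (not s)) -> (((open and s) -> (not ((not open) and s))) and ((not (open and s)) -> (not h)))) and ((not ((not z) <-> (not s))) -> ((((h or s) and s) -> (not ((not (h or s)) and s))) and ((not ((h or s) and s)) -> (not h))))
Answer: WP = (((not z) <-> (not s)) -> (((open and s) -> (not ((not open) and s))) and ((not (open and s)) -> (not h)))) and ((not ((not z) <-> (not s))) -> ((((h or s) and s) -> (not ((not (h or s)) and s))) and ((not ((h or s) and s)) -> (not h))))


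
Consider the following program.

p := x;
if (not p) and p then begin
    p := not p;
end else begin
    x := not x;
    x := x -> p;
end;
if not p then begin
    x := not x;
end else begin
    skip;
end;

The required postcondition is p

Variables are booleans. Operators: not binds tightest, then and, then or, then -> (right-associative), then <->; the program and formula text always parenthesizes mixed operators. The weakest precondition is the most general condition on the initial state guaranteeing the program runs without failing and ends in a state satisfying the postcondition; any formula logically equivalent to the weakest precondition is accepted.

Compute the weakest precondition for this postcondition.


Working backward. After the program, p must hold.
Then branch requires p; else branch requires p.
Before the if: (not p) -> p
Then branch requires p -> (not p); else branch requires (not p) -> p.
Before the if: (not p) -> p
Before p := x: (not x) -> x
Answer: WP = (not x) -> x


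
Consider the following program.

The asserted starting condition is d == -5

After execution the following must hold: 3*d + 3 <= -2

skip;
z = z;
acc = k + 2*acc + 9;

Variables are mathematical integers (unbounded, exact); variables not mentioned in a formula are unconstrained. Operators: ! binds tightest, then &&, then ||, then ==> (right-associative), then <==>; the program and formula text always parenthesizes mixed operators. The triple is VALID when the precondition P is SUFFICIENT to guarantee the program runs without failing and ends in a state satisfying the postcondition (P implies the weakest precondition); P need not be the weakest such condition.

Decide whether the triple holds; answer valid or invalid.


Working backward. After the program, the postcondition 3*d + 3 <= -2 must hold; in canonical form it is 3*d <= -5.
Before acc := k + 2*acc + 9: 3*d <= -5
Before z := z: 3*d <= -5
Before skip: 3*d <= -5
The weakest precondition is 3*d <= -5.
Check whether d == -5 implies it.
Every state satisfying the precondition satisfies the weakest precondition: the implication holds.
Answer: valid


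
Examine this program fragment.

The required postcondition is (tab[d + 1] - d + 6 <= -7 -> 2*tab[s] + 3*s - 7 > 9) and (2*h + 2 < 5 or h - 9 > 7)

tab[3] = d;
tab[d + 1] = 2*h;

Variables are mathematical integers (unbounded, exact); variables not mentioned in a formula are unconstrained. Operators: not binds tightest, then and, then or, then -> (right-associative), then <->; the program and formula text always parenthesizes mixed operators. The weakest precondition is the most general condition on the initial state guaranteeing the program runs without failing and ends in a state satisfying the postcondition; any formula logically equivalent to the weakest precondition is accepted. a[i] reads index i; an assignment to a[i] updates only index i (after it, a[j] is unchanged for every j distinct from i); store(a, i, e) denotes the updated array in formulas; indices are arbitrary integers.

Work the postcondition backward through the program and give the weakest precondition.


Working backward. After the program, the postcondition (tab[d + 1] - d + 6 <= -7 -> 2*tab[s] + 3*s - 7 > 9) and (2*h + 2 < 5 or h - 9 > 7) must hold; in canonical form it is (tab[d + 1] <= d - 13 -> 2*tab[s] + 3*s > 16) and (2*h < 3 or h > 16).
Before tab[d + 1] := 2*h: (store(tab, d + 1, 2*h)[d + 1] <= d - 13 -> 2*store(tab, d + 1, 2*h)[s] + 3*s > 16) and (2*h < 3 or h > 16)
Before tab[3] := d: (store(store(tab, 3, d), d + 1, 2*h)[d + 1] <= d - 13 -> 2*store(store(tab, 3, d), d + 1, 2*h)[s] + 3*s > 16) and (2*h < 3 or h > 16)
Answer: WP = (store(store(tab, 3, d), d + 1, 2*h)[d + 1] <= d - 13 -> 2*store(store(tab, 3, d), d + 1, 2*h)[s] + 3*s > 16) and (2*h < 3 or h > 16)


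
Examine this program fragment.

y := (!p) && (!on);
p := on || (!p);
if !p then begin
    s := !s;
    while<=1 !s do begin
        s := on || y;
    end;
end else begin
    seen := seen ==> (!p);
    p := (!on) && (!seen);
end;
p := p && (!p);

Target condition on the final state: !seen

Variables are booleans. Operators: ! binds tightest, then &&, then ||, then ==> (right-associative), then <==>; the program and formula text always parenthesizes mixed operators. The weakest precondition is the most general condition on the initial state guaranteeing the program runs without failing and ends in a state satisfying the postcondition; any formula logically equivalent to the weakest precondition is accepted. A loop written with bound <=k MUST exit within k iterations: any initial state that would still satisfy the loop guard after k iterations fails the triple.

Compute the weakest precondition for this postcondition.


Working backward. After the program, !seen must hold.
Before p := p && (!p): !seen
Then branch requires (s ==> ((on || y) && (!seen))) && ((!s) ==> (!seen)); else branch requires !(seen ==> (!p)).
Before the if: ((!p) ==> ((s ==> ((on || y) && (!seen))) && ((!s) ==> (!seen)))) && (p ==> (!(seen ==> (!p))))
Before p := on || (!p): ((!(on || (!p))) ==> ((s ==> ((on || y) && (!seen))) && ((!s) ==> (!seen)))) && ((on || (!p)) ==> (!(seen ==> (!(on || (!p))))))
Before y := (!p) && (!on): ((!(on || (!p))) ==> ((s ==> ((on || ((!p) && (!on))) && (!seen))) && ((!s) ==> (!seen)))) && ((on || (!p)) ==> (!(seen ==> (!(on || (!p))))))
Answer: WP = ((!(on || (!p))) ==> ((s ==> ((on || ((!p) && (!on))) && (!seen))) && ((!s) ==> (!seen)))) && ((on || (!p)) ==> (!(seen ==> (!(on || (!p))))))


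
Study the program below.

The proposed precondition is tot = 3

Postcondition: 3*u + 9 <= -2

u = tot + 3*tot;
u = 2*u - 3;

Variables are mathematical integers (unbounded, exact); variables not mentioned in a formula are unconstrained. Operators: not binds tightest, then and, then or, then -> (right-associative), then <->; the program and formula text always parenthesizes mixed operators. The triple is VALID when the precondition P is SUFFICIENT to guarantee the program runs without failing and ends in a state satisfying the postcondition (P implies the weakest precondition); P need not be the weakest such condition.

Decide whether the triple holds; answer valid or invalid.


Working backward. After the program, the postcondition 3*u + 9 <= -2 must hold; in canonical form it is 3*u <= -11.
Before u := 2*u - 3: 6*u <= -2
Before u := tot + 3*tot: 24*tot <= -2
The weakest precondition is 24*tot <= -2.
Check whether tot = 3 implies it.
Countermodel: at the initial state tot = 3, the precondition holds but the weakest precondition fails.
Answer: invalid


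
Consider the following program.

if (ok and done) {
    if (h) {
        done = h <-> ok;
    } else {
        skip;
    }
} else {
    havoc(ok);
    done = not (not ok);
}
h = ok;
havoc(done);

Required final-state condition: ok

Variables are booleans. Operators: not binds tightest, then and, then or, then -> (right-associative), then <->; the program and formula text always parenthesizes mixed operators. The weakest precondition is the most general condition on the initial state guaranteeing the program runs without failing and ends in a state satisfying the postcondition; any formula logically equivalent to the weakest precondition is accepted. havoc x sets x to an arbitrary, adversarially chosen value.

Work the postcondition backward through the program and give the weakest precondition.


Working backward. After the program, ok must hold.
Before havoc done: ok
Before h := ok: ok
Then branch requires (h -> ok) and ((not h) -> ok); else branch requires false.
Before the if: ((ok and done) -> ((h -> ok) and ((not h) -> ok))) and ok and done
Answer: WP = ((ok and done) -> ((h -> ok) and ((not h) -> ok))) and ok and done


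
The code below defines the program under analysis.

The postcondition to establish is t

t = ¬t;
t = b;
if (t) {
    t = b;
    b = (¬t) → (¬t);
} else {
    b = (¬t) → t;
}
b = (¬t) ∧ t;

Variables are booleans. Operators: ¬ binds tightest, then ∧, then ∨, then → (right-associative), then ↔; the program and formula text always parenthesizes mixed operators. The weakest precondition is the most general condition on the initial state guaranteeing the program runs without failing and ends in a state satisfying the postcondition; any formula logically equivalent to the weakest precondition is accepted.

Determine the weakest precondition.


Working backward. After the program, t must hold.
Before b := (¬t) ∧ t: t
Then branch requires b; else branch requires t.
Before the if: (t → b) ∧ ((¬t) → t)
Before t := b: (¬b) → b
Before t := ¬t: (¬b) → b
Answer: WP = (¬b) → b


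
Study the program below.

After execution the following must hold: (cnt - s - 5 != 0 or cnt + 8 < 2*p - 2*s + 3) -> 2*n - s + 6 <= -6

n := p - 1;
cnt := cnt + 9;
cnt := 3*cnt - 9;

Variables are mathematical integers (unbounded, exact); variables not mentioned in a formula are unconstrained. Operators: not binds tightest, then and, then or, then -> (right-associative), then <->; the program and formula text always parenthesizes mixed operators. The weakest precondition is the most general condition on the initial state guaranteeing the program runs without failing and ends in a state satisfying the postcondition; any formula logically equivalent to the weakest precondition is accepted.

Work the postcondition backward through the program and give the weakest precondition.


Working backward. After the program, the postcondition (cnt - s - 5 != 0 or cnt + 8 < 2*p - 2*s + 3) -> 2*n - s + 6 <= -6 must hold; in canonical form it is (cnt != s + 5 or cnt + 2*s < 2*p - 5) -> 2*n <= s - 12.
Before cnt := 3*cnt - 9: (3*cnt != s + 14 or 3*cnt + 2*s < 2*p + 4) -> 2*n <= s - 12
Before cnt := cnt + 9: (3*cnt != s - 13 or 3*cnt + 2*s < 2*p - 23) -> 2*n <= s - 12
Before n := p - 1: (3*cnt != s - 13 or 3*cnt + 2*s < 2*p - 23) -> 2*p <= s - 10
Answer: WP = (3*cnt != s - 13 or 3*cnt + 2*s < 2*p - 23) -> 2*p <= s - 10


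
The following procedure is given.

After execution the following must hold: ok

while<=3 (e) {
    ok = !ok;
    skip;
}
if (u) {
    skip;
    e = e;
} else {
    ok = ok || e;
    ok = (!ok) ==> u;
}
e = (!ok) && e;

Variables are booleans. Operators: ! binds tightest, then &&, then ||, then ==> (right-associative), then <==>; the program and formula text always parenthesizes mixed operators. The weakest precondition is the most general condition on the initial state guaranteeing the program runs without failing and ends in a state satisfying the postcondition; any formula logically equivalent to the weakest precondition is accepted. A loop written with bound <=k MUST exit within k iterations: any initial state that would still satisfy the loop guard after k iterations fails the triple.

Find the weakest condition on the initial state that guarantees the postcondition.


Working backward. After the program, ok must hold.
Before e := (!ok) && e: ok
Then branch requires ok; else branch requires (!(ok || e)) ==> u.
Before the if: (u ==> ok) && ((!u) ==> ((!(ok || e)) ==> u))
Before the loop (bound <=3), unroll the exhaustion recursion (WP_0 = exit-now case; WP_j = one more guarded iteration, up to j = 3):
  WP_0: (!e) && (u ==> ok) && ((!u) ==> ((!(ok || e)) ==> u))
  WP_1: (e ==> ((!e) && (u ==> (!ok)) && ((!u) ==> ((!((!ok) || e)) ==> u)))) && ((!e) ==> ((u ==> ok) && ((!u) ==> ((!(ok || e)) ==> u))))
  WP_2: (e ==> ((e ==> ((!e) && (u ==> ok) && ((!u) ==> ((!(ok || e)) ==> u)))) && ((!e) ==> ((u ==> (!ok)) && ((!u) ==> ((!((!ok) || e)) ==> u)))))) && ((!e) ==> ((u ==> ok) && ((!u) ==> ((!(ok || e)) ==> u))))
  WP_3: (e ==> ((e ==> ((e ==> ((!e) && (u ==> (!ok)) && ((!u) ==> ((!((!ok) || e)) ==> u)))) && ((!e) ==> ((u ==> ok) && ((!u) ==> ((!(ok || e)) ==> u)))))) && ((!e) ==> ((u ==> (!ok)) && ((!u) ==> ((!((!ok) || e)) ==> u)))))) && ((!e) ==> ((u ==> ok) && ((!u) ==> ((!(ok || e)) ==> u))))
So before the loop: (e ==> ((e ==> ((e ==> ((!e) && (u ==> (!ok)) && ((!u) ==> ((!((!ok) || e)) ==> u)))) && ((!e) ==> ((u ==> ok) && ((!u) ==> ((!(ok || e)) ==> u)))))) && ((!e) ==> ((u ==> (!ok)) && ((!u) ==> ((!((!ok) || e)) ==> u)))))) && ((!e) ==> ((u ==> ok) && ((!u) ==> ((!(ok || e)) ==> u))))
Answer: WP = (e ==> ((e ==> ((e ==> ((!e) && (u ==> (!ok)) && ((!u) ==> ((!((!ok) || e)) ==> u)))) && ((!e) ==> ((u ==> ok) && ((!u) ==> ((!(ok || e)) ==> u)))))) && ((!e) ==> ((u ==> (!ok)) && ((!u) ==> ((!((!ok) || e)) ==> u)))))) && ((!e) ==> ((u ==> ok) && ((!u) ==> ((!(ok || e)) ==> u))))


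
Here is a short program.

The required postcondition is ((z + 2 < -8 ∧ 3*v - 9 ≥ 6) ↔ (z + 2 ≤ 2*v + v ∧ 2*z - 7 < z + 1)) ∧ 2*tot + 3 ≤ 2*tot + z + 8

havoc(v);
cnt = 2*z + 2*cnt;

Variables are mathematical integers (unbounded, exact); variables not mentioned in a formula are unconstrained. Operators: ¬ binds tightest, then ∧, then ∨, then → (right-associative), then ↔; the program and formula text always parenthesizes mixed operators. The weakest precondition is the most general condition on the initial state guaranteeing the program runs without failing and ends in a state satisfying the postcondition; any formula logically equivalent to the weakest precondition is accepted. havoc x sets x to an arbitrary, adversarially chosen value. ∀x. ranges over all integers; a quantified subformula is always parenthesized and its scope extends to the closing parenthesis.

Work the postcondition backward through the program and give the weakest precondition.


Working backward. After the program, the postcondition ((z + 2 < -8 ∧ 3*v - 9 ≥ 6) ↔ (z + 2 ≤ 2*v + v ∧ 2*z - 7 < z + 1)) ∧ 2*tot + 3 ≤ 2*tot + z + 8 must hold; in canonical form it is ((z < -10 ∧ 3*v ≥ 15) ↔ (z ≤ 3*v - 2 ∧ z < 8)) ∧ z ≥ -5.
Before cnt := 2*z + 2*cnt: ((z < -10 ∧ 3*v ≥ 15) ↔ (z ≤ 3*v - 2 ∧ z < 8)) ∧ z ≥ -5
Before havoc v: ∀v_1. (((z < -10 ∧ 3*v_1 ≥ 15) ↔ (z ≤ 3*v_1 - 2 ∧ z < 8)) ∧ z ≥ -5)
Answer: WP = ∀v_1. (((z < -10 ∧ 3*v_1 ≥ 15) ↔ (z ≤ 3*v_1 - 2 ∧ z < 8)) ∧ z ≥ -5)


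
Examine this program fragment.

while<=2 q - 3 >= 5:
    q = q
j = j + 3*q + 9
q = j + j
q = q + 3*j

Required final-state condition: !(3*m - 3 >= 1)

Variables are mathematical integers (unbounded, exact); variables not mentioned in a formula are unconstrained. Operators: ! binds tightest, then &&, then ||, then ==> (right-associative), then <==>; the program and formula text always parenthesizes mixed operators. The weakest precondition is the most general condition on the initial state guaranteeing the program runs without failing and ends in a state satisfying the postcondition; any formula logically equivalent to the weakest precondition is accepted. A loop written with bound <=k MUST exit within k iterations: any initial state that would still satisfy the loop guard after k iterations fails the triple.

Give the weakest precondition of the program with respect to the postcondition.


Working backward. After the program, the postcondition !(3*m - 3 >= 1) must hold; in canonical form it is !(3*m >= 4).
Before q := q + 3*j: !(3*m >= 4)
Before q := j + j: !(3*m >= 4)
Before j := j + 3*q + 9: !(3*m >= 4)
Before the loop (bound <=2), unroll the exhaustion recursion (WP_0 = exit-now case; WP_j = one more guarded iteration, up to j = 2):
  WP_0: (!(q >= 8)) && (!(3*m >= 4))
  WP_1: (q >= 8 ==> ((!(q >= 8)) && (!(3*m >= 4)))) && ((!(q >= 8)) ==> (!(3*m >= 4)))
  WP_2: (q >= 8 ==> ((q >= 8 ==> ((!(q >= 8)) && (!(3*m >= 4)))) && ((!(q >= 8)) ==> (!(3*m >= 4))))) && ((!(q >= 8)) ==> (!(3*m >= 4)))
So before the loop: (q >= 8 ==> ((q >= 8 ==> ((!(q >= 8)) && (!(3*m >= 4)))) && ((!(q >= 8)) ==> (!(3*m >= 4))))) && ((!(q >= 8)) ==> (!(3*m >= 4)))
Answer: WP = (q >= 8 ==> ((q >= 8 ==> ((!(q >= 8)) && (!(3*m >= 4)))) && ((!(q >= 8)) ==> (!(3*m >= 4))))) && ((!(q >= 8)) ==> (!(3*m >= 4)))


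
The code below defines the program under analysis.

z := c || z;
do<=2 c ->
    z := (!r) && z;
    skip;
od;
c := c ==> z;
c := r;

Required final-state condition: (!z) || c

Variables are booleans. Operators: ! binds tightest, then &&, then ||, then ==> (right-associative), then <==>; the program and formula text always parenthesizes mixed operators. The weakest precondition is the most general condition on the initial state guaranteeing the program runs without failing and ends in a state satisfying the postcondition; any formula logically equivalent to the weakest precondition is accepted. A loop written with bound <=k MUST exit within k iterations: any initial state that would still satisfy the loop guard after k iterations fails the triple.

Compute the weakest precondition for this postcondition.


Working backward. After the program, (!z) || c must hold.
Before c := r: (!z) || r
Before c := c ==> z: (!z) || r
Before the loop (bound <=2), unroll the exhaustion recursion (WP_0 = exit-now case; WP_j = one more guarded iteration, up to j = 2):
  WP_0: (!c) && ((!z) || r)
  WP_1: (c ==> ((!c) && ((!((!r) && z)) || r))) && ((!c) ==> ((!z) || r))
  WP_2: (c ==> ((c ==> ((!c) && ((!((!r) && z)) || r))) && ((!c) ==> ((!((!r) && z)) || r)))) && ((!c) ==> ((!z) || r))
So before the loop: (c ==> ((c ==> ((!c) && ((!((!r) && z)) || r))) && ((!c) ==> ((!((!r) && z)) || r)))) && ((!c) ==> ((!z) || r))
Before z := c || z: (c ==> ((c ==> ((!c) && ((!((!r) && (c || z))) || r))) && ((!c) ==> ((!((!r) && (c || z))) || r)))) && ((!c) ==> ((!(c || z)) || r))
Answer: WP = (c ==> ((c ==> ((!c) && ((!((!r) && (c || z))) || r))) && ((!c) ==> ((!((!r) && (c || z))) || r)))) && ((!c) ==> ((!(c || z)) || r))


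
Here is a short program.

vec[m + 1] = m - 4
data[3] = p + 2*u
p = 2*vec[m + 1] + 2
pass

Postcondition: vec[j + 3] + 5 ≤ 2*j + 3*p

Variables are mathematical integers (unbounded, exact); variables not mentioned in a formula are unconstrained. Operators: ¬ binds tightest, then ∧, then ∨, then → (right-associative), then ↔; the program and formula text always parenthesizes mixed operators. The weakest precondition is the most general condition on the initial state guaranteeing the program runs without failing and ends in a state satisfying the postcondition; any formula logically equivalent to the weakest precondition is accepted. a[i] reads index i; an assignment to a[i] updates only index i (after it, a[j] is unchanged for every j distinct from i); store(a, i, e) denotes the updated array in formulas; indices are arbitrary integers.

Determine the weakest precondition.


Working backward. After the program, the postcondition vec[j + 3] + 5 ≤ 2*j + 3*p must hold; in canonical form it is vec[j + 3] ≤ 2*j + 3*p - 5.
Before skip: vec[j + 3] ≤ 2*j + 3*p - 5
Before p := 2*vec[m + 1] + 2: vec[j + 3] ≤ 6*vec[m + 1] + 2*j + 1
Before data[3] := p + 2*u: vec[j + 3] ≤ 6*vec[m + 1] + 2*j + 1
Before vec[m + 1] := m - 4: store(vec, m + 1, m - 4)[j + 3] ≤ 6*store(vec, m + 1, m - 4)[m + 1] + 2*j + 1
Answer: WP = store(vec, m + 1, m - 4)[j + 3] ≤ 6*store(vec, m + 1, m - 4)[m + 1] + 2*j + 1
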